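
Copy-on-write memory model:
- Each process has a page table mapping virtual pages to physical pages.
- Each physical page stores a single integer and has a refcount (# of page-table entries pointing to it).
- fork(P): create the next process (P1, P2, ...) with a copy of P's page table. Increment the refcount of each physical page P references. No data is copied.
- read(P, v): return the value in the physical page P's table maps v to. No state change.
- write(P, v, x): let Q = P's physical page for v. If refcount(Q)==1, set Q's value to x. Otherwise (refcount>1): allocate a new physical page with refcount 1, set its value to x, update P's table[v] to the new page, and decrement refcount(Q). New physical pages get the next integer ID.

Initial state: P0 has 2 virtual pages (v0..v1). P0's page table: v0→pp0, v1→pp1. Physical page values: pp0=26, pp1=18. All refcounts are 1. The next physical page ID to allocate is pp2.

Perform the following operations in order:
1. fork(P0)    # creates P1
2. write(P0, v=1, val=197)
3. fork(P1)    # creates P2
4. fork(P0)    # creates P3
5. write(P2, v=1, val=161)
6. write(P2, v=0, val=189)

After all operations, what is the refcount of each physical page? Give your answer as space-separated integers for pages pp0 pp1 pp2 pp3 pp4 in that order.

Answer: 3 1 2 1 1

Derivation:
Op 1: fork(P0) -> P1. 2 ppages; refcounts: pp0:2 pp1:2
Op 2: write(P0, v1, 197). refcount(pp1)=2>1 -> COPY to pp2. 3 ppages; refcounts: pp0:2 pp1:1 pp2:1
Op 3: fork(P1) -> P2. 3 ppages; refcounts: pp0:3 pp1:2 pp2:1
Op 4: fork(P0) -> P3. 3 ppages; refcounts: pp0:4 pp1:2 pp2:2
Op 5: write(P2, v1, 161). refcount(pp1)=2>1 -> COPY to pp3. 4 ppages; refcounts: pp0:4 pp1:1 pp2:2 pp3:1
Op 6: write(P2, v0, 189). refcount(pp0)=4>1 -> COPY to pp4. 5 ppages; refcounts: pp0:3 pp1:1 pp2:2 pp3:1 pp4:1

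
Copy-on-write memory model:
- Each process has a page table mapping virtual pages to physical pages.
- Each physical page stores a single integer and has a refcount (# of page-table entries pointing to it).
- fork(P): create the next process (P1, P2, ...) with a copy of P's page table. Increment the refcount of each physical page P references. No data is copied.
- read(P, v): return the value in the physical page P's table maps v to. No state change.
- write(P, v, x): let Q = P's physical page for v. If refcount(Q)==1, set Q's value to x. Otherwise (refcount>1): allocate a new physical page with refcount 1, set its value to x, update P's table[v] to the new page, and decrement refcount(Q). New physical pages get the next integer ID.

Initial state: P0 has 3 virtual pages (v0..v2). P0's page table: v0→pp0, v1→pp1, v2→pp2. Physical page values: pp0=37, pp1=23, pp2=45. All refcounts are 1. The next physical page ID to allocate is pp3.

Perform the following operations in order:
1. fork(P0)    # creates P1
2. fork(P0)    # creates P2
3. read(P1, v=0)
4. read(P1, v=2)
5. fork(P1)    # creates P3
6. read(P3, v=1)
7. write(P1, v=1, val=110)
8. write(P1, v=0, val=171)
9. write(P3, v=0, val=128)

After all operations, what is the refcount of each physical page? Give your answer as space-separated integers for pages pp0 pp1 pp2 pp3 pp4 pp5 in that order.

Answer: 2 3 4 1 1 1

Derivation:
Op 1: fork(P0) -> P1. 3 ppages; refcounts: pp0:2 pp1:2 pp2:2
Op 2: fork(P0) -> P2. 3 ppages; refcounts: pp0:3 pp1:3 pp2:3
Op 3: read(P1, v0) -> 37. No state change.
Op 4: read(P1, v2) -> 45. No state change.
Op 5: fork(P1) -> P3. 3 ppages; refcounts: pp0:4 pp1:4 pp2:4
Op 6: read(P3, v1) -> 23. No state change.
Op 7: write(P1, v1, 110). refcount(pp1)=4>1 -> COPY to pp3. 4 ppages; refcounts: pp0:4 pp1:3 pp2:4 pp3:1
Op 8: write(P1, v0, 171). refcount(pp0)=4>1 -> COPY to pp4. 5 ppages; refcounts: pp0:3 pp1:3 pp2:4 pp3:1 pp4:1
Op 9: write(P3, v0, 128). refcount(pp0)=3>1 -> COPY to pp5. 6 ppages; refcounts: pp0:2 pp1:3 pp2:4 pp3:1 pp4:1 pp5:1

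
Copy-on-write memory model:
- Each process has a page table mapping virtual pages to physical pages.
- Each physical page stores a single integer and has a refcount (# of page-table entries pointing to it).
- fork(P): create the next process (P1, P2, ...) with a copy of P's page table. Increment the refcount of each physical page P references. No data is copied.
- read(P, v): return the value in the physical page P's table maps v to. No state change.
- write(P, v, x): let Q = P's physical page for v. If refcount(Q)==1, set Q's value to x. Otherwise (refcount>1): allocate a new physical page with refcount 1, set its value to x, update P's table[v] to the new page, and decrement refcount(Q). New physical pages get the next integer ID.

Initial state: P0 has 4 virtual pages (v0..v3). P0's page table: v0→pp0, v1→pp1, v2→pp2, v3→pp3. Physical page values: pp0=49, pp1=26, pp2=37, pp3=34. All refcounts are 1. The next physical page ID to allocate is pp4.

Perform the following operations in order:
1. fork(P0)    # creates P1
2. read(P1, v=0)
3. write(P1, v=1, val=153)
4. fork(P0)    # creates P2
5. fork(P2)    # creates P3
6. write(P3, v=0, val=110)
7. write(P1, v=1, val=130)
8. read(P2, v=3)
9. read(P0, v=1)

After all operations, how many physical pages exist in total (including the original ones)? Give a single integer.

Op 1: fork(P0) -> P1. 4 ppages; refcounts: pp0:2 pp1:2 pp2:2 pp3:2
Op 2: read(P1, v0) -> 49. No state change.
Op 3: write(P1, v1, 153). refcount(pp1)=2>1 -> COPY to pp4. 5 ppages; refcounts: pp0:2 pp1:1 pp2:2 pp3:2 pp4:1
Op 4: fork(P0) -> P2. 5 ppages; refcounts: pp0:3 pp1:2 pp2:3 pp3:3 pp4:1
Op 5: fork(P2) -> P3. 5 ppages; refcounts: pp0:4 pp1:3 pp2:4 pp3:4 pp4:1
Op 6: write(P3, v0, 110). refcount(pp0)=4>1 -> COPY to pp5. 6 ppages; refcounts: pp0:3 pp1:3 pp2:4 pp3:4 pp4:1 pp5:1
Op 7: write(P1, v1, 130). refcount(pp4)=1 -> write in place. 6 ppages; refcounts: pp0:3 pp1:3 pp2:4 pp3:4 pp4:1 pp5:1
Op 8: read(P2, v3) -> 34. No state change.
Op 9: read(P0, v1) -> 26. No state change.

Answer: 6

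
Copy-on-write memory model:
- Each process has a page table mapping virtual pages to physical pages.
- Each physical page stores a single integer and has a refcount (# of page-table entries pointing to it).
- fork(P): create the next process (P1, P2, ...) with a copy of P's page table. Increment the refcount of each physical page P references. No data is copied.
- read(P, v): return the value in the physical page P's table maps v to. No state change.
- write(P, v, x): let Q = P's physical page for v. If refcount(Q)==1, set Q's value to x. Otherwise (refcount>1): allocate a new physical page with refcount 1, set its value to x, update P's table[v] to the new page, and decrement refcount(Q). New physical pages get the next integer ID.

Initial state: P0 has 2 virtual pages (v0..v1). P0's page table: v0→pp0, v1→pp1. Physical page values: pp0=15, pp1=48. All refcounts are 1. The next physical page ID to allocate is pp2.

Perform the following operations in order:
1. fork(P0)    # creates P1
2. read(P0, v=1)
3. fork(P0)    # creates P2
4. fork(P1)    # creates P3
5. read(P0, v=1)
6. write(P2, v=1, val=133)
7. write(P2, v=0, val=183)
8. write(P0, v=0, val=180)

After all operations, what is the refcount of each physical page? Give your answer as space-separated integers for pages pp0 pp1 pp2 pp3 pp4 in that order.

Answer: 2 3 1 1 1

Derivation:
Op 1: fork(P0) -> P1. 2 ppages; refcounts: pp0:2 pp1:2
Op 2: read(P0, v1) -> 48. No state change.
Op 3: fork(P0) -> P2. 2 ppages; refcounts: pp0:3 pp1:3
Op 4: fork(P1) -> P3. 2 ppages; refcounts: pp0:4 pp1:4
Op 5: read(P0, v1) -> 48. No state change.
Op 6: write(P2, v1, 133). refcount(pp1)=4>1 -> COPY to pp2. 3 ppages; refcounts: pp0:4 pp1:3 pp2:1
Op 7: write(P2, v0, 183). refcount(pp0)=4>1 -> COPY to pp3. 4 ppages; refcounts: pp0:3 pp1:3 pp2:1 pp3:1
Op 8: write(P0, v0, 180). refcount(pp0)=3>1 -> COPY to pp4. 5 ppages; refcounts: pp0:2 pp1:3 pp2:1 pp3:1 pp4:1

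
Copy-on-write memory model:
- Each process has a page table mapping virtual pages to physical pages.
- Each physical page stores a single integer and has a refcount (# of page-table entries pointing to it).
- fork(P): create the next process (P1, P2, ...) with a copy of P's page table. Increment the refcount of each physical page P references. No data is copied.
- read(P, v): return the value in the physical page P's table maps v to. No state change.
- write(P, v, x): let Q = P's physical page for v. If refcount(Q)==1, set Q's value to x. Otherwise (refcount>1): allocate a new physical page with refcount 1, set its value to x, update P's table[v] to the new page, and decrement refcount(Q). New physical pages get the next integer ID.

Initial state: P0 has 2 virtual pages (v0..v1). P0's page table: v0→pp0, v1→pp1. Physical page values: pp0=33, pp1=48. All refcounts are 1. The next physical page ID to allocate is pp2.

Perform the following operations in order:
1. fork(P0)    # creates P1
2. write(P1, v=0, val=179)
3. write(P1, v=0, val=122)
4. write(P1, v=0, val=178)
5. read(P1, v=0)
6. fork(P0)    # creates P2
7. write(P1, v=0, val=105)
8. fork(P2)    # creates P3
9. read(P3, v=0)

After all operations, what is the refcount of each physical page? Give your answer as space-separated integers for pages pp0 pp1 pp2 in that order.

Answer: 3 4 1

Derivation:
Op 1: fork(P0) -> P1. 2 ppages; refcounts: pp0:2 pp1:2
Op 2: write(P1, v0, 179). refcount(pp0)=2>1 -> COPY to pp2. 3 ppages; refcounts: pp0:1 pp1:2 pp2:1
Op 3: write(P1, v0, 122). refcount(pp2)=1 -> write in place. 3 ppages; refcounts: pp0:1 pp1:2 pp2:1
Op 4: write(P1, v0, 178). refcount(pp2)=1 -> write in place. 3 ppages; refcounts: pp0:1 pp1:2 pp2:1
Op 5: read(P1, v0) -> 178. No state change.
Op 6: fork(P0) -> P2. 3 ppages; refcounts: pp0:2 pp1:3 pp2:1
Op 7: write(P1, v0, 105). refcount(pp2)=1 -> write in place. 3 ppages; refcounts: pp0:2 pp1:3 pp2:1
Op 8: fork(P2) -> P3. 3 ppages; refcounts: pp0:3 pp1:4 pp2:1
Op 9: read(P3, v0) -> 33. No state change.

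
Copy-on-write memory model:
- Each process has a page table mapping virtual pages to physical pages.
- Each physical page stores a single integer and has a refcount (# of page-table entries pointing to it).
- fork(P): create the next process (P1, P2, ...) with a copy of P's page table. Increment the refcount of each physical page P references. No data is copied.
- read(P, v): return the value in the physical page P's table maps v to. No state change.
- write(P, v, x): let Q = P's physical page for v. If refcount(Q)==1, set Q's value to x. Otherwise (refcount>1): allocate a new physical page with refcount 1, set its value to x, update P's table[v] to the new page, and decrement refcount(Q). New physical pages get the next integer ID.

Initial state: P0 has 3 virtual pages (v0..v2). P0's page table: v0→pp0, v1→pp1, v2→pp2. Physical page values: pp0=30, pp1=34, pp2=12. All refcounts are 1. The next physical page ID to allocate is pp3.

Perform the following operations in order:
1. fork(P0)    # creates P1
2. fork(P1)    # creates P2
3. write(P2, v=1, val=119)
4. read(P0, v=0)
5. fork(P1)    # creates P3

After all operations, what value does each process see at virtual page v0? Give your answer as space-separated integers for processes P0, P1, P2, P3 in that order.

Op 1: fork(P0) -> P1. 3 ppages; refcounts: pp0:2 pp1:2 pp2:2
Op 2: fork(P1) -> P2. 3 ppages; refcounts: pp0:3 pp1:3 pp2:3
Op 3: write(P2, v1, 119). refcount(pp1)=3>1 -> COPY to pp3. 4 ppages; refcounts: pp0:3 pp1:2 pp2:3 pp3:1
Op 4: read(P0, v0) -> 30. No state change.
Op 5: fork(P1) -> P3. 4 ppages; refcounts: pp0:4 pp1:3 pp2:4 pp3:1
P0: v0 -> pp0 = 30
P1: v0 -> pp0 = 30
P2: v0 -> pp0 = 30
P3: v0 -> pp0 = 30

Answer: 30 30 30 30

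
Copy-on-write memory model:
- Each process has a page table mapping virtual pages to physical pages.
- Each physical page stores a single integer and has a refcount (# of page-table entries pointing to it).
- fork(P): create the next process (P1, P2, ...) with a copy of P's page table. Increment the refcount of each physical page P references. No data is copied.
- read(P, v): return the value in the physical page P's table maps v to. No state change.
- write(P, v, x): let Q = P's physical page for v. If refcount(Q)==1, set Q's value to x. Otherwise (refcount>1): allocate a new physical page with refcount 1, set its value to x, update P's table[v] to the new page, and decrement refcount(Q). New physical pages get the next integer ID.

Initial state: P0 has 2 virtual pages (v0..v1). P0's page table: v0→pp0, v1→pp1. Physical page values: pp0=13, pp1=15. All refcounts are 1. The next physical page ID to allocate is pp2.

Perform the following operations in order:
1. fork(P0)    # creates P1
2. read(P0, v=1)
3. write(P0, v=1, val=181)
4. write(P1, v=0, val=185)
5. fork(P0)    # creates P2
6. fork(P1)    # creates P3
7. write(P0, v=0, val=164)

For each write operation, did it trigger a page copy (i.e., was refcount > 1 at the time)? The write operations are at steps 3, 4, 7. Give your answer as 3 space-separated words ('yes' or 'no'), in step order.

Op 1: fork(P0) -> P1. 2 ppages; refcounts: pp0:2 pp1:2
Op 2: read(P0, v1) -> 15. No state change.
Op 3: write(P0, v1, 181). refcount(pp1)=2>1 -> COPY to pp2. 3 ppages; refcounts: pp0:2 pp1:1 pp2:1
Op 4: write(P1, v0, 185). refcount(pp0)=2>1 -> COPY to pp3. 4 ppages; refcounts: pp0:1 pp1:1 pp2:1 pp3:1
Op 5: fork(P0) -> P2. 4 ppages; refcounts: pp0:2 pp1:1 pp2:2 pp3:1
Op 6: fork(P1) -> P3. 4 ppages; refcounts: pp0:2 pp1:2 pp2:2 pp3:2
Op 7: write(P0, v0, 164). refcount(pp0)=2>1 -> COPY to pp4. 5 ppages; refcounts: pp0:1 pp1:2 pp2:2 pp3:2 pp4:1

yes yes yes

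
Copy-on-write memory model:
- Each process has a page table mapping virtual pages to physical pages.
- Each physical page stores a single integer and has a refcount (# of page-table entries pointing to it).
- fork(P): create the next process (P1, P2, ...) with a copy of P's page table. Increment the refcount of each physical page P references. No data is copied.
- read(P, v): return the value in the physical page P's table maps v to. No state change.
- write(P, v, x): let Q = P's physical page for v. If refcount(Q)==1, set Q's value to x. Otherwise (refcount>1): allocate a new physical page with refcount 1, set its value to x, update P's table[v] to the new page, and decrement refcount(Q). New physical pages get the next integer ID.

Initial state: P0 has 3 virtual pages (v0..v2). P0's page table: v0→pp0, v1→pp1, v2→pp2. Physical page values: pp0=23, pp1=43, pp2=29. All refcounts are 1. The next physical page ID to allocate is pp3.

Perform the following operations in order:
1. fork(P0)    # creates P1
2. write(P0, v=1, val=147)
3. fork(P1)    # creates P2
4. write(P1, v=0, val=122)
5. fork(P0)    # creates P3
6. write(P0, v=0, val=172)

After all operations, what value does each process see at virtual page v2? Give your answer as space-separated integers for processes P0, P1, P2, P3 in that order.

Op 1: fork(P0) -> P1. 3 ppages; refcounts: pp0:2 pp1:2 pp2:2
Op 2: write(P0, v1, 147). refcount(pp1)=2>1 -> COPY to pp3. 4 ppages; refcounts: pp0:2 pp1:1 pp2:2 pp3:1
Op 3: fork(P1) -> P2. 4 ppages; refcounts: pp0:3 pp1:2 pp2:3 pp3:1
Op 4: write(P1, v0, 122). refcount(pp0)=3>1 -> COPY to pp4. 5 ppages; refcounts: pp0:2 pp1:2 pp2:3 pp3:1 pp4:1
Op 5: fork(P0) -> P3. 5 ppages; refcounts: pp0:3 pp1:2 pp2:4 pp3:2 pp4:1
Op 6: write(P0, v0, 172). refcount(pp0)=3>1 -> COPY to pp5. 6 ppages; refcounts: pp0:2 pp1:2 pp2:4 pp3:2 pp4:1 pp5:1
P0: v2 -> pp2 = 29
P1: v2 -> pp2 = 29
P2: v2 -> pp2 = 29
P3: v2 -> pp2 = 29

Answer: 29 29 29 29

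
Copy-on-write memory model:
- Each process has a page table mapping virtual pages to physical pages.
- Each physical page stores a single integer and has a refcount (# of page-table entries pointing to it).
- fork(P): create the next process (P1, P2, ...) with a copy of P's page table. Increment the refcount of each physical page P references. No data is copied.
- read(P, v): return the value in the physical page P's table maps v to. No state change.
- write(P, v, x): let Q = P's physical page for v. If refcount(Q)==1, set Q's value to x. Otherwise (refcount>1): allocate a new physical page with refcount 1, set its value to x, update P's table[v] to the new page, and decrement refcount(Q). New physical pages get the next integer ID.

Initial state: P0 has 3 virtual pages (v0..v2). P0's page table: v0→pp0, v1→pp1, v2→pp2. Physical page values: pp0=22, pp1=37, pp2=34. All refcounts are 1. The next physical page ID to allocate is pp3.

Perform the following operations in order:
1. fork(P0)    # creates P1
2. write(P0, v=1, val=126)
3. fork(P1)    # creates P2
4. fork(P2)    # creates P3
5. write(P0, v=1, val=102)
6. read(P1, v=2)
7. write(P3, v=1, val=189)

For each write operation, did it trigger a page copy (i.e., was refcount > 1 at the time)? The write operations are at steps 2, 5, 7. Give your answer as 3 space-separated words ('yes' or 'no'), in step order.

Op 1: fork(P0) -> P1. 3 ppages; refcounts: pp0:2 pp1:2 pp2:2
Op 2: write(P0, v1, 126). refcount(pp1)=2>1 -> COPY to pp3. 4 ppages; refcounts: pp0:2 pp1:1 pp2:2 pp3:1
Op 3: fork(P1) -> P2. 4 ppages; refcounts: pp0:3 pp1:2 pp2:3 pp3:1
Op 4: fork(P2) -> P3. 4 ppages; refcounts: pp0:4 pp1:3 pp2:4 pp3:1
Op 5: write(P0, v1, 102). refcount(pp3)=1 -> write in place. 4 ppages; refcounts: pp0:4 pp1:3 pp2:4 pp3:1
Op 6: read(P1, v2) -> 34. No state change.
Op 7: write(P3, v1, 189). refcount(pp1)=3>1 -> COPY to pp4. 5 ppages; refcounts: pp0:4 pp1:2 pp2:4 pp3:1 pp4:1

yes no yes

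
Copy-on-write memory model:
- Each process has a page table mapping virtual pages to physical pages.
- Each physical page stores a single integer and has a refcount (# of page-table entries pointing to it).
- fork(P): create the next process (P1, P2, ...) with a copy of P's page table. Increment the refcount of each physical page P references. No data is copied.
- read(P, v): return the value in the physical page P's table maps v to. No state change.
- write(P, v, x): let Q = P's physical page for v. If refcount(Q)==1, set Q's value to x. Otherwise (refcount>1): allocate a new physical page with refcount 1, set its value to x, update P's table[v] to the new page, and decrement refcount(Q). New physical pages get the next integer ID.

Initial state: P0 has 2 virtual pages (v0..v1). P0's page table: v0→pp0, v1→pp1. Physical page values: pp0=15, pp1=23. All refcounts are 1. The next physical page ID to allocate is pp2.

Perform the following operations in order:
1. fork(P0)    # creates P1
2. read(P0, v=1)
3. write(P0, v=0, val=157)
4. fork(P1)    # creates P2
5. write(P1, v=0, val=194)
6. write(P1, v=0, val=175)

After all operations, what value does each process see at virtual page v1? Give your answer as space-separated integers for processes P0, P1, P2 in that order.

Op 1: fork(P0) -> P1. 2 ppages; refcounts: pp0:2 pp1:2
Op 2: read(P0, v1) -> 23. No state change.
Op 3: write(P0, v0, 157). refcount(pp0)=2>1 -> COPY to pp2. 3 ppages; refcounts: pp0:1 pp1:2 pp2:1
Op 4: fork(P1) -> P2. 3 ppages; refcounts: pp0:2 pp1:3 pp2:1
Op 5: write(P1, v0, 194). refcount(pp0)=2>1 -> COPY to pp3. 4 ppages; refcounts: pp0:1 pp1:3 pp2:1 pp3:1
Op 6: write(P1, v0, 175). refcount(pp3)=1 -> write in place. 4 ppages; refcounts: pp0:1 pp1:3 pp2:1 pp3:1
P0: v1 -> pp1 = 23
P1: v1 -> pp1 = 23
P2: v1 -> pp1 = 23

Answer: 23 23 23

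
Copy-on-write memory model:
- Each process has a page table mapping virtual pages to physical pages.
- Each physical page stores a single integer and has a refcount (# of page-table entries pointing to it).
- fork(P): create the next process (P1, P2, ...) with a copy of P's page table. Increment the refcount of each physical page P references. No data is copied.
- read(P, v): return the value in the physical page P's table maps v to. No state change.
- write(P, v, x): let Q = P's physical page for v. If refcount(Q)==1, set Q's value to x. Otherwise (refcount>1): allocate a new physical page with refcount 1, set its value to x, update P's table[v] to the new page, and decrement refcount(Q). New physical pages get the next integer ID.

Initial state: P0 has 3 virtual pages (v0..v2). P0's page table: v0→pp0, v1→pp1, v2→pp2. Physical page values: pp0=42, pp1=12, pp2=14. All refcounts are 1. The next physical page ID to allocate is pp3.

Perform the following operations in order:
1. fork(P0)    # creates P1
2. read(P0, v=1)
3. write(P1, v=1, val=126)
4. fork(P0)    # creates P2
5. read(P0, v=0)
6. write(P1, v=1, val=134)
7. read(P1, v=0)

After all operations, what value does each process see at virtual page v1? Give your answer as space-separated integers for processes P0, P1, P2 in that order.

Op 1: fork(P0) -> P1. 3 ppages; refcounts: pp0:2 pp1:2 pp2:2
Op 2: read(P0, v1) -> 12. No state change.
Op 3: write(P1, v1, 126). refcount(pp1)=2>1 -> COPY to pp3. 4 ppages; refcounts: pp0:2 pp1:1 pp2:2 pp3:1
Op 4: fork(P0) -> P2. 4 ppages; refcounts: pp0:3 pp1:2 pp2:3 pp3:1
Op 5: read(P0, v0) -> 42. No state change.
Op 6: write(P1, v1, 134). refcount(pp3)=1 -> write in place. 4 ppages; refcounts: pp0:3 pp1:2 pp2:3 pp3:1
Op 7: read(P1, v0) -> 42. No state change.
P0: v1 -> pp1 = 12
P1: v1 -> pp3 = 134
P2: v1 -> pp1 = 12

Answer: 12 134 12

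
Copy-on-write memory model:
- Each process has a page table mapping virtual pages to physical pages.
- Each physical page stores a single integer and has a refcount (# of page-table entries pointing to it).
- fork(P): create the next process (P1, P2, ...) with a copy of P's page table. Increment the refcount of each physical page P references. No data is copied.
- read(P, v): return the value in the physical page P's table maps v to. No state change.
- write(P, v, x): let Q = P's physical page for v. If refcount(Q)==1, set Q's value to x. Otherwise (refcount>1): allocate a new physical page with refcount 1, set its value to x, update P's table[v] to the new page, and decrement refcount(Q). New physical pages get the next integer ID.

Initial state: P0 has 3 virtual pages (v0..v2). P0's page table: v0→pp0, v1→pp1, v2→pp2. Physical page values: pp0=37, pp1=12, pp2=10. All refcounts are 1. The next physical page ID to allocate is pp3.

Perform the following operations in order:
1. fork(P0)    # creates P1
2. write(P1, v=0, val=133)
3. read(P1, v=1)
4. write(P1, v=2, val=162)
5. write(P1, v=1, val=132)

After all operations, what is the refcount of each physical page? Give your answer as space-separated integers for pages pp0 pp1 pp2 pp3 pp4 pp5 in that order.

Op 1: fork(P0) -> P1. 3 ppages; refcounts: pp0:2 pp1:2 pp2:2
Op 2: write(P1, v0, 133). refcount(pp0)=2>1 -> COPY to pp3. 4 ppages; refcounts: pp0:1 pp1:2 pp2:2 pp3:1
Op 3: read(P1, v1) -> 12. No state change.
Op 4: write(P1, v2, 162). refcount(pp2)=2>1 -> COPY to pp4. 5 ppages; refcounts: pp0:1 pp1:2 pp2:1 pp3:1 pp4:1
Op 5: write(P1, v1, 132). refcount(pp1)=2>1 -> COPY to pp5. 6 ppages; refcounts: pp0:1 pp1:1 pp2:1 pp3:1 pp4:1 pp5:1

Answer: 1 1 1 1 1 1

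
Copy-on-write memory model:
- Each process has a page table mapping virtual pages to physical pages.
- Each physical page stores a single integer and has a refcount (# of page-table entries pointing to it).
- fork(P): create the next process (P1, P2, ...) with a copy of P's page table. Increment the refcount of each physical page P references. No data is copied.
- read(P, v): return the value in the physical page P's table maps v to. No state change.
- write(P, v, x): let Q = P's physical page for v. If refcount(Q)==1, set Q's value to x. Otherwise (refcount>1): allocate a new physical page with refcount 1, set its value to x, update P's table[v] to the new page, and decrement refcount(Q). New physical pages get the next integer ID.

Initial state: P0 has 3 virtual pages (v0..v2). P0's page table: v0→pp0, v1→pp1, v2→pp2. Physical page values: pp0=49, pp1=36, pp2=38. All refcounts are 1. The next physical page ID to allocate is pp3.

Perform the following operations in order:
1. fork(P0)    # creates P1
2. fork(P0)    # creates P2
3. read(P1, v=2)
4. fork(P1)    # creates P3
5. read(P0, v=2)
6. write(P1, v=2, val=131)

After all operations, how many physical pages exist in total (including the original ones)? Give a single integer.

Answer: 4

Derivation:
Op 1: fork(P0) -> P1. 3 ppages; refcounts: pp0:2 pp1:2 pp2:2
Op 2: fork(P0) -> P2. 3 ppages; refcounts: pp0:3 pp1:3 pp2:3
Op 3: read(P1, v2) -> 38. No state change.
Op 4: fork(P1) -> P3. 3 ppages; refcounts: pp0:4 pp1:4 pp2:4
Op 5: read(P0, v2) -> 38. No state change.
Op 6: write(P1, v2, 131). refcount(pp2)=4>1 -> COPY to pp3. 4 ppages; refcounts: pp0:4 pp1:4 pp2:3 pp3:1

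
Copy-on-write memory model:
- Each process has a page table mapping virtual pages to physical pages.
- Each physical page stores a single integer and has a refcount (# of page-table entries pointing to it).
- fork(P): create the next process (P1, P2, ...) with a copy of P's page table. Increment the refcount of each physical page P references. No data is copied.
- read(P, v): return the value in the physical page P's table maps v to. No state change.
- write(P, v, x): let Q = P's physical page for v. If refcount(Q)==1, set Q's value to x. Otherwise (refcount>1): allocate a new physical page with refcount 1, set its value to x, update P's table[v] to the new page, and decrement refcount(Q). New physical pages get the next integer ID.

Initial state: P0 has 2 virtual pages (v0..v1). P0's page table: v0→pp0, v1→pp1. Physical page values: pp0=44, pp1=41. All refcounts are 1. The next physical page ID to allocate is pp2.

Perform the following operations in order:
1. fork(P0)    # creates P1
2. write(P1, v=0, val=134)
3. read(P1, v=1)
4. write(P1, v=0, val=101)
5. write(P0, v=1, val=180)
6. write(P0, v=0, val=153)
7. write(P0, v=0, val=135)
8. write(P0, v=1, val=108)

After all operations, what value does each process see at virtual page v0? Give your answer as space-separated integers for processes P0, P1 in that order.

Op 1: fork(P0) -> P1. 2 ppages; refcounts: pp0:2 pp1:2
Op 2: write(P1, v0, 134). refcount(pp0)=2>1 -> COPY to pp2. 3 ppages; refcounts: pp0:1 pp1:2 pp2:1
Op 3: read(P1, v1) -> 41. No state change.
Op 4: write(P1, v0, 101). refcount(pp2)=1 -> write in place. 3 ppages; refcounts: pp0:1 pp1:2 pp2:1
Op 5: write(P0, v1, 180). refcount(pp1)=2>1 -> COPY to pp3. 4 ppages; refcounts: pp0:1 pp1:1 pp2:1 pp3:1
Op 6: write(P0, v0, 153). refcount(pp0)=1 -> write in place. 4 ppages; refcounts: pp0:1 pp1:1 pp2:1 pp3:1
Op 7: write(P0, v0, 135). refcount(pp0)=1 -> write in place. 4 ppages; refcounts: pp0:1 pp1:1 pp2:1 pp3:1
Op 8: write(P0, v1, 108). refcount(pp3)=1 -> write in place. 4 ppages; refcounts: pp0:1 pp1:1 pp2:1 pp3:1
P0: v0 -> pp0 = 135
P1: v0 -> pp2 = 101

Answer: 135 101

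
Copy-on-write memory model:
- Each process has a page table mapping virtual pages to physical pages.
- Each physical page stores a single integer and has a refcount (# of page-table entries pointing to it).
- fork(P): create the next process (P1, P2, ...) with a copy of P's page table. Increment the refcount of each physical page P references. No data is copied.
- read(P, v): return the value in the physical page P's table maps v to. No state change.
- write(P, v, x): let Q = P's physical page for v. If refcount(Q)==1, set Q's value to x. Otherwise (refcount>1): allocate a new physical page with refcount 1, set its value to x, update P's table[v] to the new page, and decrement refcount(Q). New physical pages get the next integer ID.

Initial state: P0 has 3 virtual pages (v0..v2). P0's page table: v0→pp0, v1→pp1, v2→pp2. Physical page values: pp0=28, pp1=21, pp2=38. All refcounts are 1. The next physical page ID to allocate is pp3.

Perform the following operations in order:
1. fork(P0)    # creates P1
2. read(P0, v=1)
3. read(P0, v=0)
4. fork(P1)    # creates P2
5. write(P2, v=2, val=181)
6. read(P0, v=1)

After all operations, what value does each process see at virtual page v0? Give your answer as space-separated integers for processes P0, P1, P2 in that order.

Answer: 28 28 28

Derivation:
Op 1: fork(P0) -> P1. 3 ppages; refcounts: pp0:2 pp1:2 pp2:2
Op 2: read(P0, v1) -> 21. No state change.
Op 3: read(P0, v0) -> 28. No state change.
Op 4: fork(P1) -> P2. 3 ppages; refcounts: pp0:3 pp1:3 pp2:3
Op 5: write(P2, v2, 181). refcount(pp2)=3>1 -> COPY to pp3. 4 ppages; refcounts: pp0:3 pp1:3 pp2:2 pp3:1
Op 6: read(P0, v1) -> 21. No state change.
P0: v0 -> pp0 = 28
P1: v0 -> pp0 = 28
P2: v0 -> pp0 = 28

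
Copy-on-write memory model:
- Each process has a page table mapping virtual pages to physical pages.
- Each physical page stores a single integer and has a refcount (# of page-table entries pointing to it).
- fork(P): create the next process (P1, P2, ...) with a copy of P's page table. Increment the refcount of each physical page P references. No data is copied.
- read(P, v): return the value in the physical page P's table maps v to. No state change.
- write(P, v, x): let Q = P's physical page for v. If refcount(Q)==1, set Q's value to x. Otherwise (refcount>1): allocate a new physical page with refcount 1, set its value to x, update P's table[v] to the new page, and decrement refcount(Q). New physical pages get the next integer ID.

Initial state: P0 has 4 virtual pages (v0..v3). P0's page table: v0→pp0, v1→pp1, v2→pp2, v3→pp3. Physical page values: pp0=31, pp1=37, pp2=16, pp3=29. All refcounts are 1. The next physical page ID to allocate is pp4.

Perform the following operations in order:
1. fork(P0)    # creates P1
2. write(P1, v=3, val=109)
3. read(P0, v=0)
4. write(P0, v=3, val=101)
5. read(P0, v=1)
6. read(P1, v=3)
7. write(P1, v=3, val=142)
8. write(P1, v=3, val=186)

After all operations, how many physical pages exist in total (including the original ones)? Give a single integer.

Answer: 5

Derivation:
Op 1: fork(P0) -> P1. 4 ppages; refcounts: pp0:2 pp1:2 pp2:2 pp3:2
Op 2: write(P1, v3, 109). refcount(pp3)=2>1 -> COPY to pp4. 5 ppages; refcounts: pp0:2 pp1:2 pp2:2 pp3:1 pp4:1
Op 3: read(P0, v0) -> 31. No state change.
Op 4: write(P0, v3, 101). refcount(pp3)=1 -> write in place. 5 ppages; refcounts: pp0:2 pp1:2 pp2:2 pp3:1 pp4:1
Op 5: read(P0, v1) -> 37. No state change.
Op 6: read(P1, v3) -> 109. No state change.
Op 7: write(P1, v3, 142). refcount(pp4)=1 -> write in place. 5 ppages; refcounts: pp0:2 pp1:2 pp2:2 pp3:1 pp4:1
Op 8: write(P1, v3, 186). refcount(pp4)=1 -> write in place. 5 ppages; refcounts: pp0:2 pp1:2 pp2:2 pp3:1 pp4:1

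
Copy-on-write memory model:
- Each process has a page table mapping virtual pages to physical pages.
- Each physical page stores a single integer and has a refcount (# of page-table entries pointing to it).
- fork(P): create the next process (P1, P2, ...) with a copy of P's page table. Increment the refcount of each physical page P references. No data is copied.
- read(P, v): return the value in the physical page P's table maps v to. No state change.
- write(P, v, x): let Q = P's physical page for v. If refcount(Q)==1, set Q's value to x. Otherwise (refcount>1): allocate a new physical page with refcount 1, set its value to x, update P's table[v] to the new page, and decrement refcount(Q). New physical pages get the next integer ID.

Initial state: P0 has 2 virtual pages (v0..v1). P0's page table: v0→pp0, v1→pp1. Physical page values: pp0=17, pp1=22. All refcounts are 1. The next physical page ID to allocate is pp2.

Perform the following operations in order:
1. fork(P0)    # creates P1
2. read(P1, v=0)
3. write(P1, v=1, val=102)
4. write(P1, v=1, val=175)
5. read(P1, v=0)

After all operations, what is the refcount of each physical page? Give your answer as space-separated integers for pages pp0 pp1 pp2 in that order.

Answer: 2 1 1

Derivation:
Op 1: fork(P0) -> P1. 2 ppages; refcounts: pp0:2 pp1:2
Op 2: read(P1, v0) -> 17. No state change.
Op 3: write(P1, v1, 102). refcount(pp1)=2>1 -> COPY to pp2. 3 ppages; refcounts: pp0:2 pp1:1 pp2:1
Op 4: write(P1, v1, 175). refcount(pp2)=1 -> write in place. 3 ppages; refcounts: pp0:2 pp1:1 pp2:1
Op 5: read(P1, v0) -> 17. No state change.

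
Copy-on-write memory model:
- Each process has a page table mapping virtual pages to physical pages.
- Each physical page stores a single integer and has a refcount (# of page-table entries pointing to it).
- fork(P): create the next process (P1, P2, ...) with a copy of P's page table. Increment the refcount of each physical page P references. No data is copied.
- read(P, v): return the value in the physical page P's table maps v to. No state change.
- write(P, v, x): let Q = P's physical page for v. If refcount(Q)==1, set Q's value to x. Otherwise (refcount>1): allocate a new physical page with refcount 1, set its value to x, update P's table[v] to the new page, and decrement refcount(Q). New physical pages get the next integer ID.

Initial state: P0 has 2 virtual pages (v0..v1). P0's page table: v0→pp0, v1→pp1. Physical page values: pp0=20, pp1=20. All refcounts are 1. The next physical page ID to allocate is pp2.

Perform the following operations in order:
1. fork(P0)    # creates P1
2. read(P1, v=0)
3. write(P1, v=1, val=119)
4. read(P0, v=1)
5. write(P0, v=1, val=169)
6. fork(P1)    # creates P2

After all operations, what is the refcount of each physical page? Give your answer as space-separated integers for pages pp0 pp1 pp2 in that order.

Op 1: fork(P0) -> P1. 2 ppages; refcounts: pp0:2 pp1:2
Op 2: read(P1, v0) -> 20. No state change.
Op 3: write(P1, v1, 119). refcount(pp1)=2>1 -> COPY to pp2. 3 ppages; refcounts: pp0:2 pp1:1 pp2:1
Op 4: read(P0, v1) -> 20. No state change.
Op 5: write(P0, v1, 169). refcount(pp1)=1 -> write in place. 3 ppages; refcounts: pp0:2 pp1:1 pp2:1
Op 6: fork(P1) -> P2. 3 ppages; refcounts: pp0:3 pp1:1 pp2:2

Answer: 3 1 2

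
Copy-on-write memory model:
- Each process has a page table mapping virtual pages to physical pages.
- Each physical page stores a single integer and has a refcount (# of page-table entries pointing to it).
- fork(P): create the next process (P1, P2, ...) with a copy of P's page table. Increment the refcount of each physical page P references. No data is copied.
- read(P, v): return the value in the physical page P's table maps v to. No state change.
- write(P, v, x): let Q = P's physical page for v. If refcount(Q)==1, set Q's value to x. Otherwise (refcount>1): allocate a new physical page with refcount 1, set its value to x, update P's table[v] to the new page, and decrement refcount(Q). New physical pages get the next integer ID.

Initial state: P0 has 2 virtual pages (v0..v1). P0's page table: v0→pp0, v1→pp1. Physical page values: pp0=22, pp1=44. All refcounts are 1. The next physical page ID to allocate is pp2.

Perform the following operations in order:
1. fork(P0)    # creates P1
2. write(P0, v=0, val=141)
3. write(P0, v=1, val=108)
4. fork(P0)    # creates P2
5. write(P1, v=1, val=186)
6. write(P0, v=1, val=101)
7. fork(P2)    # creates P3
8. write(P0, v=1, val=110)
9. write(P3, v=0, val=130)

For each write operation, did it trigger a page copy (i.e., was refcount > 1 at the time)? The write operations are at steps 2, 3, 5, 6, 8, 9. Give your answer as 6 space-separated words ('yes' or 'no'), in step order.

Op 1: fork(P0) -> P1. 2 ppages; refcounts: pp0:2 pp1:2
Op 2: write(P0, v0, 141). refcount(pp0)=2>1 -> COPY to pp2. 3 ppages; refcounts: pp0:1 pp1:2 pp2:1
Op 3: write(P0, v1, 108). refcount(pp1)=2>1 -> COPY to pp3. 4 ppages; refcounts: pp0:1 pp1:1 pp2:1 pp3:1
Op 4: fork(P0) -> P2. 4 ppages; refcounts: pp0:1 pp1:1 pp2:2 pp3:2
Op 5: write(P1, v1, 186). refcount(pp1)=1 -> write in place. 4 ppages; refcounts: pp0:1 pp1:1 pp2:2 pp3:2
Op 6: write(P0, v1, 101). refcount(pp3)=2>1 -> COPY to pp4. 5 ppages; refcounts: pp0:1 pp1:1 pp2:2 pp3:1 pp4:1
Op 7: fork(P2) -> P3. 5 ppages; refcounts: pp0:1 pp1:1 pp2:3 pp3:2 pp4:1
Op 8: write(P0, v1, 110). refcount(pp4)=1 -> write in place. 5 ppages; refcounts: pp0:1 pp1:1 pp2:3 pp3:2 pp4:1
Op 9: write(P3, v0, 130). refcount(pp2)=3>1 -> COPY to pp5. 6 ppages; refcounts: pp0:1 pp1:1 pp2:2 pp3:2 pp4:1 pp5:1

yes yes no yes no yes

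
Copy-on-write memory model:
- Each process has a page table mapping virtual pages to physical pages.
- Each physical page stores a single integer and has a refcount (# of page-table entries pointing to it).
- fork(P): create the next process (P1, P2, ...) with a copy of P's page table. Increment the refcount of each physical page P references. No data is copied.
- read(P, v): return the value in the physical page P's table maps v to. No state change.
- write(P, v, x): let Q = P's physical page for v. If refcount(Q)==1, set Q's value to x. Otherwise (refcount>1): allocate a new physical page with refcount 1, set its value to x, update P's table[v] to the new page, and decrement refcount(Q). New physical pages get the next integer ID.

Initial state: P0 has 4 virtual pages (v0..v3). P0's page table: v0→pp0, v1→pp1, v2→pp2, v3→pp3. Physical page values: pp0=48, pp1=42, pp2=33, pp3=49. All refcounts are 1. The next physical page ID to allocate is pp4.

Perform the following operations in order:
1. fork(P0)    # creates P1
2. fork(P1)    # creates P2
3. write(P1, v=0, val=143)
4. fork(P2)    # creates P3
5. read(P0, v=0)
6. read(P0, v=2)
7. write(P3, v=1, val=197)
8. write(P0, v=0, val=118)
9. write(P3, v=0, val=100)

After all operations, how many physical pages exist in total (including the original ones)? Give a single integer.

Answer: 8

Derivation:
Op 1: fork(P0) -> P1. 4 ppages; refcounts: pp0:2 pp1:2 pp2:2 pp3:2
Op 2: fork(P1) -> P2. 4 ppages; refcounts: pp0:3 pp1:3 pp2:3 pp3:3
Op 3: write(P1, v0, 143). refcount(pp0)=3>1 -> COPY to pp4. 5 ppages; refcounts: pp0:2 pp1:3 pp2:3 pp3:3 pp4:1
Op 4: fork(P2) -> P3. 5 ppages; refcounts: pp0:3 pp1:4 pp2:4 pp3:4 pp4:1
Op 5: read(P0, v0) -> 48. No state change.
Op 6: read(P0, v2) -> 33. No state change.
Op 7: write(P3, v1, 197). refcount(pp1)=4>1 -> COPY to pp5. 6 ppages; refcounts: pp0:3 pp1:3 pp2:4 pp3:4 pp4:1 pp5:1
Op 8: write(P0, v0, 118). refcount(pp0)=3>1 -> COPY to pp6. 7 ppages; refcounts: pp0:2 pp1:3 pp2:4 pp3:4 pp4:1 pp5:1 pp6:1
Op 9: write(P3, v0, 100). refcount(pp0)=2>1 -> COPY to pp7. 8 ppages; refcounts: pp0:1 pp1:3 pp2:4 pp3:4 pp4:1 pp5:1 pp6:1 pp7:1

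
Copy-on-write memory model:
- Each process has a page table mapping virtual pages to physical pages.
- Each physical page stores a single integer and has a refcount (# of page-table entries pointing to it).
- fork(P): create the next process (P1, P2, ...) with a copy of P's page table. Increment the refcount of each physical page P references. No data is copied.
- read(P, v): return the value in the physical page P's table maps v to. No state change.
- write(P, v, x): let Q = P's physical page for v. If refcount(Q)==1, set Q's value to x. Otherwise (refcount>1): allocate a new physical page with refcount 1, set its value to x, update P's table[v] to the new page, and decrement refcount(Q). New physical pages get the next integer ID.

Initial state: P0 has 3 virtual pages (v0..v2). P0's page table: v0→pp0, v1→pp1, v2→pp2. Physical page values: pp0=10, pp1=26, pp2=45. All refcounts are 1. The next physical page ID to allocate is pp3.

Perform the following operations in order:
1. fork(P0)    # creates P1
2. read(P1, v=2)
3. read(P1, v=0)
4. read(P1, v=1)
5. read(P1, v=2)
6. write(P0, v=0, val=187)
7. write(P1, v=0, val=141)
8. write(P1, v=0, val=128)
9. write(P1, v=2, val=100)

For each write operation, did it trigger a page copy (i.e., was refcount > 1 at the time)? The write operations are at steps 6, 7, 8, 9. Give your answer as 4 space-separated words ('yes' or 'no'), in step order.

Op 1: fork(P0) -> P1. 3 ppages; refcounts: pp0:2 pp1:2 pp2:2
Op 2: read(P1, v2) -> 45. No state change.
Op 3: read(P1, v0) -> 10. No state change.
Op 4: read(P1, v1) -> 26. No state change.
Op 5: read(P1, v2) -> 45. No state change.
Op 6: write(P0, v0, 187). refcount(pp0)=2>1 -> COPY to pp3. 4 ppages; refcounts: pp0:1 pp1:2 pp2:2 pp3:1
Op 7: write(P1, v0, 141). refcount(pp0)=1 -> write in place. 4 ppages; refcounts: pp0:1 pp1:2 pp2:2 pp3:1
Op 8: write(P1, v0, 128). refcount(pp0)=1 -> write in place. 4 ppages; refcounts: pp0:1 pp1:2 pp2:2 pp3:1
Op 9: write(P1, v2, 100). refcount(pp2)=2>1 -> COPY to pp4. 5 ppages; refcounts: pp0:1 pp1:2 pp2:1 pp3:1 pp4:1

yes no no yes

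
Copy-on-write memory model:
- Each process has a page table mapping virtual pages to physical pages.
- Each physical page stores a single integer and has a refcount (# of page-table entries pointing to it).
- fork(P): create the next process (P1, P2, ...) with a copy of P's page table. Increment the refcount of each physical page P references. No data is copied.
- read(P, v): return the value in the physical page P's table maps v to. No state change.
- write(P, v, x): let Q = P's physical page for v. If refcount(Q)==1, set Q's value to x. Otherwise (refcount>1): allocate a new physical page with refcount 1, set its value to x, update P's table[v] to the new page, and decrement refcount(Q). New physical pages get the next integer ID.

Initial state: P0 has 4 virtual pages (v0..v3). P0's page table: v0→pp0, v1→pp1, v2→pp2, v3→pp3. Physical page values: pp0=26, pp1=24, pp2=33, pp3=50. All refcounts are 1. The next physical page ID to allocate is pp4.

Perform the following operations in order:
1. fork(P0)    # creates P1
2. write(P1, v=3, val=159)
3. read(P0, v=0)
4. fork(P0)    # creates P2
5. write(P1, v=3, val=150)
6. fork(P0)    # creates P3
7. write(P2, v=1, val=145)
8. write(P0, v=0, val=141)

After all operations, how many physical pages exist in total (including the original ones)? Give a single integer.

Op 1: fork(P0) -> P1. 4 ppages; refcounts: pp0:2 pp1:2 pp2:2 pp3:2
Op 2: write(P1, v3, 159). refcount(pp3)=2>1 -> COPY to pp4. 5 ppages; refcounts: pp0:2 pp1:2 pp2:2 pp3:1 pp4:1
Op 3: read(P0, v0) -> 26. No state change.
Op 4: fork(P0) -> P2. 5 ppages; refcounts: pp0:3 pp1:3 pp2:3 pp3:2 pp4:1
Op 5: write(P1, v3, 150). refcount(pp4)=1 -> write in place. 5 ppages; refcounts: pp0:3 pp1:3 pp2:3 pp3:2 pp4:1
Op 6: fork(P0) -> P3. 5 ppages; refcounts: pp0:4 pp1:4 pp2:4 pp3:3 pp4:1
Op 7: write(P2, v1, 145). refcount(pp1)=4>1 -> COPY to pp5. 6 ppages; refcounts: pp0:4 pp1:3 pp2:4 pp3:3 pp4:1 pp5:1
Op 8: write(P0, v0, 141). refcount(pp0)=4>1 -> COPY to pp6. 7 ppages; refcounts: pp0:3 pp1:3 pp2:4 pp3:3 pp4:1 pp5:1 pp6:1

Answer: 7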